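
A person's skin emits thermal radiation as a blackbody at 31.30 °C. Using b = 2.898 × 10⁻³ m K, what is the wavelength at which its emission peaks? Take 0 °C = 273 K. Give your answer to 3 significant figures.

T = 31.30 °C + 273 = 304.30 K.
Wien's displacement law: λ_max = b/T = (2.898×10⁻³ m·K)/(304.30 K) = 9.523×10⁻⁶ m.
That is 9.52 μm, in the infrared range.

λ_max ≈ 9.52 μm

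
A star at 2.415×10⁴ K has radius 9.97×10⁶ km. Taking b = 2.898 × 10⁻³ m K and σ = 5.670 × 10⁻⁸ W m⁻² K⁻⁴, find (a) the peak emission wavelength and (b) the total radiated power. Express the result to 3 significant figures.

λ_max ≈ 120 nm; P ≈ 2.41×10³¹ W

(a) λ_max = b/T = 2.898×10⁻³/2.415×10⁴ = 1.200×10⁻⁷ m = 120 nm.
Surface area A = 4πR² = 4π(9.97×10⁹ m)² = 1.24911×10²¹ m².
(b) P = σAT⁴ = 5.670×10⁻⁸×1.24911×10²¹×(2.415×10⁴)⁴ = 2.41×10³¹ W.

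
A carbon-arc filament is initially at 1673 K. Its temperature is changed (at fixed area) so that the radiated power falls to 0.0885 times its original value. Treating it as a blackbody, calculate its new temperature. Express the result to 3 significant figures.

T₂ ≈ 912 K

P ∝ T⁴, so T₂/T₁ = (P₂/P₁)^(1/4) = (0.0885)^(1/4) = 0.545426.
T₂ = 1673 × 0.545426 = 912 K.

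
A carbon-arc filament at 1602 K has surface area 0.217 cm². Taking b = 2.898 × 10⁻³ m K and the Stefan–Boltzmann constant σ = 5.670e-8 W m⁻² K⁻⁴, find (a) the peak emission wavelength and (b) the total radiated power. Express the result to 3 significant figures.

(a) λ_max = b/T = 2.898×10⁻³/1602 = 1.809×10⁻⁶ m = 1.81 μm.
Area A = 0.217 cm² = 2.17×10⁻⁵ m².
(b) P = σAT⁴ = 5.670×10⁻⁸×2.17×10⁻⁵×(1602)⁴ = 8.10 W.

λ_max ≈ 1.81 μm; P ≈ 8.10 W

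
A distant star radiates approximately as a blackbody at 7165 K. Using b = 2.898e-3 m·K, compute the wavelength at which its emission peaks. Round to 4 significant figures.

Wien's displacement law: λ_max = b/T = (2.898×10⁻³ m·K)/(7165 K) = 4.0447×10⁻⁷ m.
That is 0.4045 μm, in the visible range.

λ_max ≈ 0.4045 μm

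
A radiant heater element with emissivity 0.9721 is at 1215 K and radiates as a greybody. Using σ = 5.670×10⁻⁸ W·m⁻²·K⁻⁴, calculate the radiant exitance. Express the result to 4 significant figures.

I ≈ 1.201×10⁵ W/m²

Stefan–Boltzmann: I = εσT⁴ = 0.9721 × 5.670×10⁻⁸ × (1215)⁴ = 1.201×10⁵ W/m².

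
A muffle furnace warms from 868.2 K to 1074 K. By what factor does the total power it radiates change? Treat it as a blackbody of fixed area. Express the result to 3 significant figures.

P₂/P₁ ≈ 2.34

P ∝ T⁴, so P₂/P₁ = (T₂/T₁)⁴ = (1074/868.2)⁴ = (1.23704)⁴ = 2.34.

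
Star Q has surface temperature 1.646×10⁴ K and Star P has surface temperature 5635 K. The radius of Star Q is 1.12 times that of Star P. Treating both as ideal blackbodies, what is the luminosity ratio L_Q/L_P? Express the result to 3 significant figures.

L ∝ R²T⁴, so L_Q/L_P = (R_Q/R_P)²(T_Q/T_P)⁴ = (1.12)² × (1.646×10⁴/5635)⁴ = 1.2544 × 72.8021 = 91.3.

L_Q/L_P ≈ 91.3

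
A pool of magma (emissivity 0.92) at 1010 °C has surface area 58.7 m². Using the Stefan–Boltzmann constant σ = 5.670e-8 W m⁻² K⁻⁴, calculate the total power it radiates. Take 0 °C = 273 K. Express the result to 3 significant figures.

T = 1010 °C + 273 = 1283 K.
Area A = 58.7 m².
P = εσAT⁴ = 0.92 × 5.670×10⁻⁸ × 58.7 × (1283)⁴ = 8.30×10⁶ W.

P ≈ 8.30×10⁶ W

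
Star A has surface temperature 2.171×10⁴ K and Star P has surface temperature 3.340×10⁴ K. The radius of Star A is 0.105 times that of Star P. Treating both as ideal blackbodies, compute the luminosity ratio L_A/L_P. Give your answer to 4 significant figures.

L ∝ R²T⁴, so L_A/L_P = (R_A/R_P)²(T_A/T_P)⁴ = (0.105)² × (2.171×10⁴/3.340×10⁴)⁴ = 0.011025 × 0.178506 = 1.968×10⁻³.

L_A/L_P ≈ 1.968×10⁻³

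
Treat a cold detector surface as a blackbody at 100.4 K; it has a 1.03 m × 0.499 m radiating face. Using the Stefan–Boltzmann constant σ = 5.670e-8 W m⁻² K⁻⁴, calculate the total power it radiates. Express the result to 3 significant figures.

P ≈ 2.96 W

Area A = 1.03 × 0.499 = 0.51397 m².
P = σAT⁴ = 5.670×10⁻⁸ × 0.51397 × (100.4)⁴ = 2.96 W.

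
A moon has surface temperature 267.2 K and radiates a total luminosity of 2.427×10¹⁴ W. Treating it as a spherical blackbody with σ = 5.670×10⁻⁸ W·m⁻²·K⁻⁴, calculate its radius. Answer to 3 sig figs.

L = 4πR²σT⁴ ⇒ R = √(L/(4πσT⁴)).
σT⁴ = 289.021 W/m², so R = √(2.427×10¹⁴/(4π×289.021)) = 2.59×10⁵ m.

R ≈ 2.59×10⁵ m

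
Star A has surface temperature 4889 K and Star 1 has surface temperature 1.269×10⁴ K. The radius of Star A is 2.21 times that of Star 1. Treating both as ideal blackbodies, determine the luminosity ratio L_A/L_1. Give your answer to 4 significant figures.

L_A/L_1 ≈ 0.1076

L ∝ R²T⁴, so L_A/L_1 = (R_A/R_1)²(T_A/T_1)⁴ = (2.21)² × (4889/1.269×10⁴)⁴ = 4.8841 × 0.0220310 = 0.1076.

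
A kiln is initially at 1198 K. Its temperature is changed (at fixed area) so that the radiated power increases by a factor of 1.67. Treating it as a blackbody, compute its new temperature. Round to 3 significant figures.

P ∝ T⁴, so T₂/T₁ = (P₂/P₁)^(1/4) = (1.67)^(1/4) = 1.13679.
T₂ = 1198 × 1.13679 = 1.36×10³ K.

T₂ ≈ 1.36×10³ K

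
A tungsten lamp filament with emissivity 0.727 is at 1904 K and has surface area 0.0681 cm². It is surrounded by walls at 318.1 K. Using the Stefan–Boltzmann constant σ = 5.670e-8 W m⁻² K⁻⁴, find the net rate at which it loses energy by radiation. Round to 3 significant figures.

Net loss ≈ 3.69 W

Area A = 0.0681 cm² = 6.81×10⁻⁶ m².
Net radiated power P_net = εσA(T⁴ − T₀⁴) = 0.727×5.670×10⁻⁸×6.81×10⁻⁶×(1904⁴ − 318.1⁴).
T⁴ − T₀⁴ = 1.31422×10¹³ − 1.02389×10¹⁰ = 1.31320×10¹³ K⁴, so P_net = 3.69 W.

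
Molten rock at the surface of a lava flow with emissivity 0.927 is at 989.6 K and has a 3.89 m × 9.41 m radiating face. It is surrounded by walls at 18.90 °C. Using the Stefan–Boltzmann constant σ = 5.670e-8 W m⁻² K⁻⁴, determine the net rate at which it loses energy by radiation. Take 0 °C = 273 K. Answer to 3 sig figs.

Net loss ≈ 1.83×10⁶ W

Surroundings: T = 18.90 °C + 273 = 291.90 K.
Area A = 3.89 × 9.41 = 36.6049 m².
Net radiated power P_net = εσA(T⁴ − T₀⁴) = 0.927×5.670×10⁻⁸×36.6049×(989.6⁴ − 291.90⁴).
T⁴ − T₀⁴ = 9.59044×10¹¹ − 7.26000×10⁹ = 9.51784×10¹¹ K⁴, so P_net = 1.83×10⁶ W.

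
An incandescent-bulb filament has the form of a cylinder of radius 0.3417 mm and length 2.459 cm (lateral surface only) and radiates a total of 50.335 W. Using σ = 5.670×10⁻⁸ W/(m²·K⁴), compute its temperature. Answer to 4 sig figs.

Lateral area A = 2πrL = 2π×3.417×10⁻⁴×0.02459 = 5.27939×10⁻⁵ m².
P = σAT⁴ ⇒ T = (P/(σA))^(1/4) = (50.335/(5.670×10⁻⁸×5.27939×10⁻⁵))^(1/4) = 2025 K.

T ≈ 2025 K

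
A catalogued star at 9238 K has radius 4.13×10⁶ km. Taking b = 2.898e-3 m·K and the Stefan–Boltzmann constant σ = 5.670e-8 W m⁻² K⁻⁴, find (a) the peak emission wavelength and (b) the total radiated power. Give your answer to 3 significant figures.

λ_max ≈ 314 nm; P ≈ 8.85×10²⁸ W

(a) λ_max = b/T = 2.898×10⁻³/9238 = 3.137×10⁻⁷ m = 314 nm.
Surface area A = 4πR² = 4π(4.13×10⁹ m)² = 2.14343×10²⁰ m².
(b) P = σAT⁴ = 5.670×10⁻⁸×2.14343×10²⁰×(9238)⁴ = 8.85×10²⁸ W.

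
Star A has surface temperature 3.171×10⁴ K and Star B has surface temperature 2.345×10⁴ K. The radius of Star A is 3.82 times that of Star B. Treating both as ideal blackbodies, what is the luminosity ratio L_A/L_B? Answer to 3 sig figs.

L_A/L_B ≈ 48.8

L ∝ R²T⁴, so L_A/L_B = (R_A/R_B)²(T_A/T_B)⁴ = (3.82)² × (3.171×10⁴/2.345×10⁴)⁴ = 14.5924 × 3.34359 = 48.8.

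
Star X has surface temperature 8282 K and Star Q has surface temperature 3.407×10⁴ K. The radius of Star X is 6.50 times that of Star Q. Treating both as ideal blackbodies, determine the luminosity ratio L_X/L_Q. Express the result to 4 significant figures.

L ∝ R²T⁴, so L_X/L_Q = (R_X/R_Q)²(T_X/T_Q)⁴ = (6.50)² × (8282/3.407×10⁴)⁴ = 42.25 × 3.49182×10⁻³ = 0.1475.

L_X/L_Q ≈ 0.1475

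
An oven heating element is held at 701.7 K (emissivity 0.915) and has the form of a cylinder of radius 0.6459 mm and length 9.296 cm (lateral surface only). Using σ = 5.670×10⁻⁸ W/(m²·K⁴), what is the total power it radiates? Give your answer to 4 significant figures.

P ≈ 4.745 W

Lateral area A = 2πrL = 2π×6.459×10⁻⁴×0.09296 = 3.77260×10⁻⁴ m².
P = εσAT⁴ = 0.915 × 5.670×10⁻⁸ × 3.77260×10⁻⁴ × (701.7)⁴ = 4.745 W.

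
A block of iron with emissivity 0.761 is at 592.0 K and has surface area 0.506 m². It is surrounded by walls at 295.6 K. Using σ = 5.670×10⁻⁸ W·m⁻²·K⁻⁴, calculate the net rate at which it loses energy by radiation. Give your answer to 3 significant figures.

Net loss ≈ 2.51×10³ W

Area A = 0.506 m².
Net radiated power P_net = εσA(T⁴ − T₀⁴) = 0.761×5.670×10⁻⁸×0.506×(592.0⁴ − 295.6⁴).
T⁴ − T₀⁴ = 1.22825×10¹¹ − 7.63515×10⁹ = 1.15190×10¹¹ K⁴, so P_net = 2.51×10³ W.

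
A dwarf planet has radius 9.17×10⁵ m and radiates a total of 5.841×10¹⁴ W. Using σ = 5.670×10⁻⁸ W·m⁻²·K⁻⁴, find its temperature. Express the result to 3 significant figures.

T ≈ 177 K

Surface area A = 4πR² = 4π(9.17×10⁵ m)² = 1.05669×10¹³ m².
P = σAT⁴ ⇒ T = (P/(σA))^(1/4) = (5.841×10¹⁴/(5.670×10⁻⁸×1.05669×10¹³))^(1/4) = 177 K.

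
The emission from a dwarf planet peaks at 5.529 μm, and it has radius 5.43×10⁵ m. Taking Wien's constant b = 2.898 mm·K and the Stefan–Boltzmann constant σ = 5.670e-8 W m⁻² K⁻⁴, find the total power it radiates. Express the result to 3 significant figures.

P ≈ 1.59×10¹⁶ W

Wien's law: T = b/λ_max = 2.898×10⁻³/5.529×10⁻⁶ = 524.145 K.
Surface area A = 4πR² = 4π(5.43×10⁵ m)² = 3.70518×10¹² m².
Then P = σAT⁴ = 5.670×10⁻⁸×3.70518×10¹²×(524.145)⁴ = 1.59×10¹⁶ W.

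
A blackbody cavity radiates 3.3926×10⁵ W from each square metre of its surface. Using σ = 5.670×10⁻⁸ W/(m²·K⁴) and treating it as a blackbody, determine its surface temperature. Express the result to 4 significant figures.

I = σT⁴, so T = (I/σ)^(1/4) = (3.3926×10⁵/(5.670×10⁻⁸))^(1/4) = 1564 K.

T ≈ 1564 K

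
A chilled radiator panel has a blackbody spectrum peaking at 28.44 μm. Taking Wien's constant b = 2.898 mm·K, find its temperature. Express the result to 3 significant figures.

Wien's law gives T = b/λ_max = (2.898×10⁻³ m·K)/(2.844×10⁻⁵ m) = 102 K.

T ≈ 102 K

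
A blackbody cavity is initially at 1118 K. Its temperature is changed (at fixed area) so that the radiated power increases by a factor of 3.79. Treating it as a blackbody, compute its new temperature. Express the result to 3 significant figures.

T₂ ≈ 1.56×10³ K

P ∝ T⁴, so T₂/T₁ = (P₂/P₁)^(1/4) = (3.79)^(1/4) = 1.39527.
T₂ = 1118 × 1.39527 = 1.56×10³ K.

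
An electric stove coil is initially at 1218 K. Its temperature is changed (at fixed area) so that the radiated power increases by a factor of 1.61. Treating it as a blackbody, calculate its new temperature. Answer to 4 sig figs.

P ∝ T⁴, so T₂/T₁ = (P₂/P₁)^(1/4) = (1.61)^(1/4) = 1.12644.
T₂ = 1218 × 1.12644 = 1372 K.

T₂ ≈ 1372 K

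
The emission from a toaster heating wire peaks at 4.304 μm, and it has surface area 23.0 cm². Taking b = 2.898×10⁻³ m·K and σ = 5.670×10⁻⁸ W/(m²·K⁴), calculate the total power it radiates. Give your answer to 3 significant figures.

Wien's law: T = b/λ_max = 2.898×10⁻³/4.304×10⁻⁶ = 673.327 K.
Area A = 23.0 cm² = 2.30×10⁻³ m².
Then P = σAT⁴ = 5.670×10⁻⁸×2.30×10⁻³×(673.327)⁴ = 26.8 W.

P ≈ 26.8 W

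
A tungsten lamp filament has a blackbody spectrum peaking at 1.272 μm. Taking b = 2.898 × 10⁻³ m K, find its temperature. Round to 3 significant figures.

Wien's law gives T = b/λ_max = (2.898×10⁻³ m·K)/(1.272×10⁻⁶ m) = 2.28×10³ K.

T ≈ 2.28×10³ K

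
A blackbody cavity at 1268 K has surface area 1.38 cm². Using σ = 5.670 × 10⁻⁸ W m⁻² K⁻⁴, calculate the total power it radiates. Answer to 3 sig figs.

Area A = 1.38 cm² = 1.38×10⁻⁴ m².
P = σAT⁴ = 5.670×10⁻⁸ × 1.38×10⁻⁴ × (1268)⁴ = 20.2 W.

P ≈ 20.2 W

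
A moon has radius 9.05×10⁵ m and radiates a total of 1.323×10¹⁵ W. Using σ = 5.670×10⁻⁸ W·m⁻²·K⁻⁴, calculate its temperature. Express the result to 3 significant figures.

Surface area A = 4πR² = 4π(9.05×10⁵ m)² = 1.02922×10¹³ m².
P = σAT⁴ ⇒ T = (P/(σA))^(1/4) = (1.323×10¹⁵/(5.670×10⁻⁸×1.02922×10¹³))^(1/4) = 218 K.

T ≈ 218 K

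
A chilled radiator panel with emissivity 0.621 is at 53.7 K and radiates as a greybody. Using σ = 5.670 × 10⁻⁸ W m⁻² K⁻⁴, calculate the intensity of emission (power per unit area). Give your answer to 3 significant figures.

Stefan–Boltzmann: I = εσT⁴ = 0.621 × 5.670×10⁻⁸ × (53.7)⁴ = 0.293 W/m².

I ≈ 0.293 W/m²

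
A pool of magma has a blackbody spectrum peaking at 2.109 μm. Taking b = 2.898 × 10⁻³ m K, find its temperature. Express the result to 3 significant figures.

T ≈ 1.37×10³ K

Wien's law gives T = b/λ_max = (2.898×10⁻³ m·K)/(2.109×10⁻⁶ m) = 1.37×10³ K.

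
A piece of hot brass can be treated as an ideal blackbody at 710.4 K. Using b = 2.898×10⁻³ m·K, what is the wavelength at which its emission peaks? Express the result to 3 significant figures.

Wien's displacement law: λ_max = b/T = (2.898×10⁻³ m·K)/(710.4 K) = 4.079×10⁻⁶ m.
That is 4.08 μm, in the infrared range.

λ_max ≈ 4.08 μm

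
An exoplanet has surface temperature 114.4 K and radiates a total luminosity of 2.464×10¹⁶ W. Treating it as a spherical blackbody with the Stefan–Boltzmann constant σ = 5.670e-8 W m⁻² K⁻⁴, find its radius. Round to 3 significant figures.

R ≈ 1.42×10⁷ m

L = 4πR²σT⁴ ⇒ R = √(L/(4πσT⁴)).
σT⁴ = 9.71152 W/m², so R = √(2.464×10¹⁶/(4π×9.71152)) = 1.42×10⁷ m.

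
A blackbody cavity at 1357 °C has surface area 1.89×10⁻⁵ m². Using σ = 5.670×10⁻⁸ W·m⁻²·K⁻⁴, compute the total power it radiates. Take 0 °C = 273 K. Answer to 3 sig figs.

T = 1357 °C + 273 = 1630 K.
Area A = 1.89×10⁻⁵ m².
P = σAT⁴ = 5.670×10⁻⁸ × 1.89×10⁻⁵ × (1630)⁴ = 7.56 W.

P ≈ 7.56 W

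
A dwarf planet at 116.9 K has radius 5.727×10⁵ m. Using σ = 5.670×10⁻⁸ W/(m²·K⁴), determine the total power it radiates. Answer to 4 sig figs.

P ≈ 4.364×10¹³ W

Surface area A = 4πR² = 4π(5.727×10⁵ m)² = 4.12158×10¹² m².
P = σAT⁴ = 5.670×10⁻⁸ × 4.12158×10¹² × (116.9)⁴ = 4.364×10¹³ W.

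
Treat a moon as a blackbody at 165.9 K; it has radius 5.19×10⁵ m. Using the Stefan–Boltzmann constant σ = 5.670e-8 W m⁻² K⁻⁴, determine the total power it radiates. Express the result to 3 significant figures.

Surface area A = 4πR² = 4π(5.19×10⁵ m)² = 3.38489×10¹² m².
P = σAT⁴ = 5.670×10⁻⁸ × 3.38489×10¹² × (165.9)⁴ = 1.45×10¹⁴ W.

P ≈ 1.45×10¹⁴ W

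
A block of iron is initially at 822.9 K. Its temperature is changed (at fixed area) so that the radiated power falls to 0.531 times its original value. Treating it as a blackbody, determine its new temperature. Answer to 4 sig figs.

T₂ ≈ 702.5 K

P ∝ T⁴, so T₂/T₁ = (P₂/P₁)^(1/4) = (0.531)^(1/4) = 0.853638.
T₂ = 822.9 × 0.853638 = 702.5 K.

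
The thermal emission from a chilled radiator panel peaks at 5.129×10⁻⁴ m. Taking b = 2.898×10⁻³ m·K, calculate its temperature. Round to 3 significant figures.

Wien's law gives T = b/λ_max = (2.898×10⁻³ m·K)/(5.129×10⁻⁴ m) = 5.65 K.

T ≈ 5.65 K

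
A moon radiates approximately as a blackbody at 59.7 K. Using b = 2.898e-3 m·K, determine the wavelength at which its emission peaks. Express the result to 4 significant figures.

λ_max ≈ 48.54 μm

Wien's displacement law: λ_max = b/T = (2.898×10⁻³ m·K)/(59.7 K) = 4.8543×10⁻⁵ m.
That is 48.54 μm, in the infrared range.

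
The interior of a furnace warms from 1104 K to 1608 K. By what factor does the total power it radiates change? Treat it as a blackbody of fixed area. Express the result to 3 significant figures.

P ∝ T⁴, so P₂/P₁ = (T₂/T₁)⁴ = (1608/1104)⁴ = (1.45652)⁴ = 4.50.

P₂/P₁ ≈ 4.50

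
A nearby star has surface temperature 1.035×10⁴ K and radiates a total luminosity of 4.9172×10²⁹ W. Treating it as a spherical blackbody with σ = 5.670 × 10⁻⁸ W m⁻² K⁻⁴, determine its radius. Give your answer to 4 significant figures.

L = 4πR²σT⁴ ⇒ R = √(L/(4πσT⁴)).
σT⁴ = 6.50646×10⁸ W/m², so R = √(4.9172×10²⁹/(4π×6.50646×10⁸)) = 7.755×10⁹ m.

R ≈ 7.755×10⁹ m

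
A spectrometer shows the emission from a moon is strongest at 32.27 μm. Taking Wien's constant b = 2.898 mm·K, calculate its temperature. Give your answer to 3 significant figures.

T ≈ 89.8 K

Wien's law gives T = b/λ_max = (2.898×10⁻³ m·K)/(3.227×10⁻⁵ m) = 89.8 K.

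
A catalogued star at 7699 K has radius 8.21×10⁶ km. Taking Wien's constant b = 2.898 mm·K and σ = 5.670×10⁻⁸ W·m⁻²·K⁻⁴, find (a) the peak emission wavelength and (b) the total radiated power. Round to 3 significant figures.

λ_max ≈ 0.376 μm; P ≈ 1.69×10²⁹ W

(a) λ_max = b/T = 2.898×10⁻³/7699 = 3.764×10⁻⁷ m = 0.376 μm.
Surface area A = 4πR² = 4π(8.21×10⁹ m)² = 8.47025×10²⁰ m².
(b) P = σAT⁴ = 5.670×10⁻⁸×8.47025×10²⁰×(7699)⁴ = 1.69×10²⁹ W.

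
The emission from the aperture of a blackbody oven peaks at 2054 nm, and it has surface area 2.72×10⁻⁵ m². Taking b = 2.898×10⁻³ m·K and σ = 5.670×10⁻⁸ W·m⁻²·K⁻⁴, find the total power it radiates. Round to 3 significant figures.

Wien's law: T = b/λ_max = 2.898×10⁻³/2.054×10⁻⁶ = 1410.91 K.
Area A = 2.72×10⁻⁵ m².
Then P = σAT⁴ = 5.670×10⁻⁸×2.72×10⁻⁵×(1410.91)⁴ = 6.11 W.

P ≈ 6.11 W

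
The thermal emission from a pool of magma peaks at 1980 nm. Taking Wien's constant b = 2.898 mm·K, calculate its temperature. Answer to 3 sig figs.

T ≈ 1.46×10³ K

Wien's law gives T = b/λ_max = (2.898×10⁻³ m·K)/(1.980×10⁻⁶ m) = 1.46×10³ K.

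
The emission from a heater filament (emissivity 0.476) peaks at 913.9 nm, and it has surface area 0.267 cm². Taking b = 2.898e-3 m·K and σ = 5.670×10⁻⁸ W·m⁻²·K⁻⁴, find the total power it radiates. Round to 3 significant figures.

Wien's law: T = b/λ_max = 2.898×10⁻³/9.139×10⁻⁷ = 3171.03 K.
Area A = 0.267 cm² = 2.67×10⁻⁵ m².
Then P = εσAT⁴ = 0.476×5.670×10⁻⁸×2.67×10⁻⁵×(3171.03)⁴ = 72.9 W.

P ≈ 72.9 W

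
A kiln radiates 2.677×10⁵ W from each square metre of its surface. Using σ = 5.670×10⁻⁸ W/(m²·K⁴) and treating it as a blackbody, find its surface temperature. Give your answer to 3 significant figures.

I = σT⁴, so T = (I/σ)^(1/4) = (2.677×10⁵/(5.670×10⁻⁸))^(1/4) = 1.47×10³ K.

T ≈ 1.47×10³ K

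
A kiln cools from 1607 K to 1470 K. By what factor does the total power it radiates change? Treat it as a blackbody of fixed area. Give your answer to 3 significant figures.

P ∝ T⁴, so P₂/P₁ = (T₂/T₁)⁴ = (1470/1607)⁴ = (0.914748)⁴ = 0.700.

P₂/P₁ ≈ 0.700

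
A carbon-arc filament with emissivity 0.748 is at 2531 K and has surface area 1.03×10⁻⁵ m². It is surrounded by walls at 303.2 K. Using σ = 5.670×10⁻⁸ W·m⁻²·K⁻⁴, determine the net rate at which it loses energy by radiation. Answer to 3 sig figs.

Net loss ≈ 17.9 W

Area A = 1.03×10⁻⁵ m².
Net radiated power P_net = εσA(T⁴ − T₀⁴) = 0.748×5.670×10⁻⁸×1.03×10⁻⁵×(2531⁴ − 303.2⁴).
T⁴ − T₀⁴ = 4.10363×10¹³ − 8.45117×10⁹ = 4.10278×10¹³ K⁴, so P_net = 17.9 W.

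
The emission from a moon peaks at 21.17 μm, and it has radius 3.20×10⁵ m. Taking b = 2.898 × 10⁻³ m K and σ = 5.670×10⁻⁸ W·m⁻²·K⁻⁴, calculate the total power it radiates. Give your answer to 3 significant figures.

Wien's law: T = b/λ_max = 2.898×10⁻³/2.117×10⁻⁵ = 136.892 K.
Surface area A = 4πR² = 4π(3.20×10⁵ m)² = 1.28680×10¹² m².
Then P = σAT⁴ = 5.670×10⁻⁸×1.28680×10¹²×(136.892)⁴ = 2.56×10¹³ W.

P ≈ 2.56×10¹³ W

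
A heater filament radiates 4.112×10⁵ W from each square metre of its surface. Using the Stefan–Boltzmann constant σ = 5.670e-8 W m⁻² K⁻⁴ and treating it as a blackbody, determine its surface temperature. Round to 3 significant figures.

T ≈ 1.64×10³ K

I = σT⁴, so T = (I/σ)^(1/4) = (4.112×10⁵/(5.670×10⁻⁸))^(1/4) = 1.64×10³ K.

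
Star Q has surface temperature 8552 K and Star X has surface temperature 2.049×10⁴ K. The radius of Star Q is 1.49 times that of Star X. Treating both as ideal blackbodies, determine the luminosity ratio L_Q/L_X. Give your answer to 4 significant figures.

L ∝ R²T⁴, so L_Q/L_X = (R_Q/R_X)²(T_Q/T_X)⁴ = (1.49)² × (8552/2.049×10⁴)⁴ = 2.2201 × 0.0303461 = 0.06737.

L_Q/L_X ≈ 0.06737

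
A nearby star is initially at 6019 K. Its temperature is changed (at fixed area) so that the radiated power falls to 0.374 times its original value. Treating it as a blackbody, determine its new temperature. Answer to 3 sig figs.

P ∝ T⁴, so T₂/T₁ = (P₂/P₁)^(1/4) = (0.374)^(1/4) = 0.782020.
T₂ = 6019 × 0.782020 = 4.71×10³ K.

T₂ ≈ 4.71×10³ K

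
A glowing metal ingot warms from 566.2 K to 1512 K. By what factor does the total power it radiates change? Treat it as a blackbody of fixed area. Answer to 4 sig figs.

P₂/P₁ ≈ 50.85

P ∝ T⁴, so P₂/P₁ = (T₂/T₁)⁴ = (1512/566.2)⁴ = (2.67043)⁴ = 50.85.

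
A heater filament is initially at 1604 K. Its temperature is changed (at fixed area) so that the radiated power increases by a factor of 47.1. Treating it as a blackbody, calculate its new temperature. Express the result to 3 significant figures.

T₂ ≈ 4.20×10³ K

P ∝ T⁴, so T₂/T₁ = (P₂/P₁)^(1/4) = (47.1)^(1/4) = 2.61972.
T₂ = 1604 × 2.61972 = 4.20×10³ K.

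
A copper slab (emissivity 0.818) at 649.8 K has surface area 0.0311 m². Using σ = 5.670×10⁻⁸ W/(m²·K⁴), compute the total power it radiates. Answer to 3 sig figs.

P ≈ 257 W

Area A = 0.0311 m².
P = εσAT⁴ = 0.818 × 5.670×10⁻⁸ × 0.0311 × (649.8)⁴ = 257 W.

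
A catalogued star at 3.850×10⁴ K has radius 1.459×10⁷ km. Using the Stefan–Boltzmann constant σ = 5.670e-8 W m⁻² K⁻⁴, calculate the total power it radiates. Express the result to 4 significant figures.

P ≈ 3.332×10³² W

Surface area A = 4πR² = 4π(1.459×10¹⁰ m)² = 2.67498×10²¹ m².
P = σAT⁴ = 5.670×10⁻⁸ × 2.67498×10²¹ × (3.850×10⁴)⁴ = 3.332×10³² W.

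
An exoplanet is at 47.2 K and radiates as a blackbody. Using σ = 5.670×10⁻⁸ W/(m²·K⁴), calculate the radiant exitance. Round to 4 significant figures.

Stefan–Boltzmann: I = σT⁴ = 5.670×10⁻⁸ × (47.2)⁴ = 0.2814 W/m².

I ≈ 0.2814 W/m²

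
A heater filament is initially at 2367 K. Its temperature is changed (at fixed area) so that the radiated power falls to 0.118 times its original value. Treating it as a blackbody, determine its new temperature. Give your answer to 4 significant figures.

T₂ ≈ 1387 K

P ∝ T⁴, so T₂/T₁ = (P₂/P₁)^(1/4) = (0.118)^(1/4) = 0.586098.
T₂ = 2367 × 0.586098 = 1387 K.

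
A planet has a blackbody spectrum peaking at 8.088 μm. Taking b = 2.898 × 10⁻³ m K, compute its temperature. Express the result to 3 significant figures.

Wien's law gives T = b/λ_max = (2.898×10⁻³ m·K)/(8.088×10⁻⁶ m) = 358 K.

T ≈ 358 K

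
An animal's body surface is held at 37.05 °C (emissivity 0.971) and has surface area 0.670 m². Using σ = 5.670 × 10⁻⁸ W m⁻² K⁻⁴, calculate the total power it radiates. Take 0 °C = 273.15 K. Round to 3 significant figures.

T = 37.05 °C + 273.15 = 310.20 K.
Area A = 0.670 m².
P = εσAT⁴ = 0.971 × 5.670×10⁻⁸ × 0.670 × (310.20)⁴ = 342 W.

P ≈ 342 W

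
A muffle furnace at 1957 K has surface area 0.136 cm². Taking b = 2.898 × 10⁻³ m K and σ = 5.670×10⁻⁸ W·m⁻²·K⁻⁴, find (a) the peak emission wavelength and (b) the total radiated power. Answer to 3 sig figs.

λ_max ≈ 1.48×10³ nm; P ≈ 11.3 W

(a) λ_max = b/T = 2.898×10⁻³/1957 = 1.481×10⁻⁶ m = 1.48×10³ nm.
Area A = 0.136 cm² = 1.36×10⁻⁵ m².
(b) P = σAT⁴ = 5.670×10⁻⁸×1.36×10⁻⁵×(1957)⁴ = 11.3 W.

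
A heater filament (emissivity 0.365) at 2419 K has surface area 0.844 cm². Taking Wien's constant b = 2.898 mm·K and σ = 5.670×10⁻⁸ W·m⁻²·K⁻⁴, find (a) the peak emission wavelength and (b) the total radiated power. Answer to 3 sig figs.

λ_max ≈ 1.20×10³ nm; P ≈ 59.8 W

(a) λ_max = b/T = 2.898×10⁻³/2419 = 1.198×10⁻⁶ m = 1.20×10³ nm.
Area A = 0.844 cm² = 8.44×10⁻⁵ m².
(b) P = εσAT⁴ = 0.365×5.670×10⁻⁸×8.44×10⁻⁵×(2419)⁴ = 59.8 W.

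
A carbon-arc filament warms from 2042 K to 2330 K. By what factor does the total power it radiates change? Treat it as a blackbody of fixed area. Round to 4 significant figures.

P₂/P₁ ≈ 1.695

P ∝ T⁴, so P₂/P₁ = (T₂/T₁)⁴ = (2330/2042)⁴ = (1.14104)⁴ = 1.695.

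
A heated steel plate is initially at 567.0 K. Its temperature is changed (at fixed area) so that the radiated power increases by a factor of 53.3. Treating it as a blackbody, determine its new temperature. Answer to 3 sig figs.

T₂ ≈ 1.53×10³ K

P ∝ T⁴, so T₂/T₁ = (P₂/P₁)^(1/4) = (53.3)^(1/4) = 2.70198.
T₂ = 567.0 × 2.70198 = 1.53×10³ K.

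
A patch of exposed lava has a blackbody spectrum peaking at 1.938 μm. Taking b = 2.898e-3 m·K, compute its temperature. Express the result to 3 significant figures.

Wien's law gives T = b/λ_max = (2.898×10⁻³ m·K)/(1.938×10⁻⁶ m) = 1.50×10³ K.

T ≈ 1.50×10³ K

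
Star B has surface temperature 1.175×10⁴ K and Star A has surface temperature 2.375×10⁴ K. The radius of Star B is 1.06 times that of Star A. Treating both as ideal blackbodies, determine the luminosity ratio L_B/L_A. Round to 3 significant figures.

L_B/L_A ≈ 0.0673

L ∝ R²T⁴, so L_B/L_A = (R_B/R_A)²(T_B/T_A)⁴ = (1.06)² × (1.175×10⁴/2.375×10⁴)⁴ = 1.1236 × 0.0599097 = 0.0673.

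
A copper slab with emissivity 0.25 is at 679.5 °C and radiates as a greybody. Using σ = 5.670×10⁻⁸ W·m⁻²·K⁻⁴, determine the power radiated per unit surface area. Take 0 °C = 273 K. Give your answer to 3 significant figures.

T = 679.5 °C + 273 = 952.5 K.
Stefan–Boltzmann: I = εσT⁴ = 0.25 × 5.670×10⁻⁸ × (952.5)⁴ = 1.17×10⁴ W/m².

I ≈ 1.17×10⁴ W/m²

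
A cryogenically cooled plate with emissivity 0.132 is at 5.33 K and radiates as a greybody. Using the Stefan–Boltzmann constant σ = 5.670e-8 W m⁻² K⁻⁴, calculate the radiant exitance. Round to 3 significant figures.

Stefan–Boltzmann: I = εσT⁴ = 0.132 × 5.670×10⁻⁸ × (5.33)⁴ = 6.04×10⁻⁶ W/m².

I ≈ 6.04×10⁻⁶ W/m²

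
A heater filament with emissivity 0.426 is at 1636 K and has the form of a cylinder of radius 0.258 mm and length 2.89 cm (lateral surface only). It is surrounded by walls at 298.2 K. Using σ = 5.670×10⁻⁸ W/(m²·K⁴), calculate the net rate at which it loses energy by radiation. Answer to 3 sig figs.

Net loss ≈ 8.10 W

Lateral area A = 2πrL = 2π×2.58×10⁻⁴×0.0289 = 4.68487×10⁻⁵ m².
Net radiated power P_net = εσA(T⁴ − T₀⁴) = 0.426×5.670×10⁻⁸×4.68487×10⁻⁵×(1636⁴ − 298.2⁴).
T⁴ − T₀⁴ = 7.16363×10¹² − 7.90734×10⁹ = 7.15572×10¹² K⁴, so P_net = 8.10 W.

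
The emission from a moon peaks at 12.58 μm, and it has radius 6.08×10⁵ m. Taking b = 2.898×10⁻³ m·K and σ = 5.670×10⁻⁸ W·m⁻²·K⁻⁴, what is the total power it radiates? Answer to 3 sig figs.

Wien's law: T = b/λ_max = 2.898×10⁻³/1.258×10⁻⁵ = 230.366 K.
Surface area A = 4πR² = 4π(6.08×10⁵ m)² = 4.64533×10¹² m².
Then P = σAT⁴ = 5.670×10⁻⁸×4.64533×10¹²×(230.366)⁴ = 7.42×10¹⁴ W.

P ≈ 7.42×10¹⁴ W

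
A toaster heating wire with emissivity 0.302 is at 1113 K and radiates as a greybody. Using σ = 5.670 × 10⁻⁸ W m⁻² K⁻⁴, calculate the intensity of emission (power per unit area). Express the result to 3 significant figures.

I ≈ 2.63×10⁴ W/m²

Stefan–Boltzmann: I = εσT⁴ = 0.302 × 5.670×10⁻⁸ × (1113)⁴ = 2.63×10⁴ W/m².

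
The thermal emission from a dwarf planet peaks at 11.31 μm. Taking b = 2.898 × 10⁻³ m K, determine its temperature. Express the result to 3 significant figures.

T ≈ 256 K

Wien's law gives T = b/λ_max = (2.898×10⁻³ m·K)/(1.131×10⁻⁵ m) = 256 K.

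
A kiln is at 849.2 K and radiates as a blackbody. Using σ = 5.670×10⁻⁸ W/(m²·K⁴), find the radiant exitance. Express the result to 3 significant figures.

Stefan–Boltzmann: I = σT⁴ = 5.670×10⁻⁸ × (849.2)⁴ = 2.95×10⁴ W/m².

I ≈ 2.95×10⁴ W/m²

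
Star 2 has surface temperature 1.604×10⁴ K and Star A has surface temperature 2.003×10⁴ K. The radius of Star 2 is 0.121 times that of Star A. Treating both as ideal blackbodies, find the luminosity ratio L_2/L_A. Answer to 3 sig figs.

L_2/L_A ≈ 6.02×10⁻³

L ∝ R²T⁴, so L_2/L_A = (R_2/R_A)²(T_2/T_A)⁴ = (0.121)² × (1.604×10⁴/2.003×10⁴)⁴ = 0.014641 × 0.411238 = 6.02×10⁻³.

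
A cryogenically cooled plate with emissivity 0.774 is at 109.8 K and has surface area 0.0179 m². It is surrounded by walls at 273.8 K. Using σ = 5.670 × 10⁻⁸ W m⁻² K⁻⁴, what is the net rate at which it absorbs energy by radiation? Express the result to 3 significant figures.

Area A = 0.0179 m².
Net radiated power P_net = εσA(T⁴ − T₀⁴) = 0.774×5.670×10⁻⁸×0.0179×(109.8⁴ − 273.8⁴).
T⁴ − T₀⁴ = 1.45348×10⁸ − 5.61997×10⁹ = -5.47462×10⁹ K⁴, so P_net = -4.30 W — negative, meaning a net gain of 4.30 W.

Net gain ≈ 4.30 W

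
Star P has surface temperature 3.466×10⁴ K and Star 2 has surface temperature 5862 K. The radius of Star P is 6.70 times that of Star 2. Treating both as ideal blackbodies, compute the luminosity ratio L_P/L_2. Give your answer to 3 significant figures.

L_P/L_2 ≈ 5.49×10⁴

L ∝ R²T⁴, so L_P/L_2 = (R_P/R_2)²(T_P/T_2)⁴ = (6.70)² × (3.466×10⁴/5862)⁴ = 44.89 × 1222.17 = 5.49×10⁴.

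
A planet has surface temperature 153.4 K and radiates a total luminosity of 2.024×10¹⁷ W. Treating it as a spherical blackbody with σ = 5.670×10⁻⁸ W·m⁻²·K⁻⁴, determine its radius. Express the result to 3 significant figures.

L = 4πR²σT⁴ ⇒ R = √(L/(4πσT⁴)).
σT⁴ = 31.3967 W/m², so R = √(2.024×10¹⁷/(4π×31.3967)) = 2.26×10⁷ m.

R ≈ 2.26×10⁷ m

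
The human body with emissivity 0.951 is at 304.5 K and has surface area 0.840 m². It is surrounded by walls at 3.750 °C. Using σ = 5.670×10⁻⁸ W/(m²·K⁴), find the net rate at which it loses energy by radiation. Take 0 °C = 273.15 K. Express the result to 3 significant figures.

Net loss ≈ 123 W

Surroundings: T = 3.750 °C + 273.15 = 276.900 K.
Area A = 0.840 m².
Net radiated power P_net = εσA(T⁴ − T₀⁴) = 0.951×5.670×10⁻⁸×0.840×(304.5⁴ − 276.900⁴).
T⁴ − T₀⁴ = 8.59704×10⁹ − 5.87884×10⁹ = 2.71820×10⁹ K⁴, so P_net = 123 W.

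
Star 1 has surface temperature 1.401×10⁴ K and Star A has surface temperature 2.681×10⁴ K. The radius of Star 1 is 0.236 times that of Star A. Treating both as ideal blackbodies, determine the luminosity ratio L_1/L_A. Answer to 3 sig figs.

L ∝ R²T⁴, so L_1/L_A = (R_1/R_A)²(T_1/T_A)⁴ = (0.236)² × (1.401×10⁴/2.681×10⁴)⁴ = 0.055696 × 0.0745702 = 4.15×10⁻³.

L_1/L_A ≈ 4.15×10⁻³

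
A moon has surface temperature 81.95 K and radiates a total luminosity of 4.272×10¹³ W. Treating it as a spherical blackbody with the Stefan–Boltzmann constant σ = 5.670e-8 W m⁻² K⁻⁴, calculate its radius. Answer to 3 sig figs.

R ≈ 1.15×10⁶ m

L = 4πR²σT⁴ ⇒ R = √(L/(4πσT⁴)).
σT⁴ = 2.55728 W/m², so R = √(4.272×10¹³/(4π×2.55728)) = 1.15×10⁶ m.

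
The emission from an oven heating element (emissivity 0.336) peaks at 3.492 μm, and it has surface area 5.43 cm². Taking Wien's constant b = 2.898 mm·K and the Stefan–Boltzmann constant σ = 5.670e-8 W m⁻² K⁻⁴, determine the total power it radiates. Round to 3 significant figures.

P ≈ 4.91 W

Wien's law: T = b/λ_max = 2.898×10⁻³/3.492×10⁻⁶ = 829.897 K.
Area A = 5.43 cm² = 5.43×10⁻⁴ m².
Then P = εσAT⁴ = 0.336×5.670×10⁻⁸×5.43×10⁻⁴×(829.897)⁴ = 4.91 W.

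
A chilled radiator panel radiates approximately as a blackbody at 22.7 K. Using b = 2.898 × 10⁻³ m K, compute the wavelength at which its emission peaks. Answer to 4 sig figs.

Wien's displacement law: λ_max = b/T = (2.898×10⁻³ m·K)/(22.7 K) = 1.2767×10⁻⁴ m.
That is 127.7 μm, in the infrared range.

λ_max ≈ 127.7 μm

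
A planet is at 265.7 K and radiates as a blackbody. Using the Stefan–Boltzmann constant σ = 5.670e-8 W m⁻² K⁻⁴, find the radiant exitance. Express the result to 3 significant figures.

Stefan–Boltzmann: I = σT⁴ = 5.670×10⁻⁸ × (265.7)⁴ = 283 W/m².

I ≈ 283 W/m²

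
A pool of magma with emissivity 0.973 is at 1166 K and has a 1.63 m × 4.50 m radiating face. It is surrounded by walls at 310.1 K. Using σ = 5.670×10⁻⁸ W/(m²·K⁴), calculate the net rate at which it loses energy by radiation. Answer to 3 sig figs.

Area A = 1.63 × 4.50 = 7.335 m².
Net radiated power P_net = εσA(T⁴ − T₀⁴) = 0.973×5.670×10⁻⁸×7.335×(1166⁴ − 310.1⁴).
T⁴ − T₀⁴ = 1.84839×10¹² − 9.24713×10⁹ = 1.83914×10¹² K⁴, so P_net = 7.44×10⁵ W.

Net loss ≈ 7.44×10⁵ W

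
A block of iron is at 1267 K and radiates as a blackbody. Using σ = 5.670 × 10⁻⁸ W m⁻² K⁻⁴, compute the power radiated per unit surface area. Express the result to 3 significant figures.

Stefan–Boltzmann: I = σT⁴ = 5.670×10⁻⁸ × (1267)⁴ = 1.46×10⁵ W/m².

I ≈ 1.46×10⁵ W/m²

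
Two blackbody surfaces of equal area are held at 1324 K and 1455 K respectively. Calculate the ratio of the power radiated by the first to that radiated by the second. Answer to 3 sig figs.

With equal areas, P₁/P₂ = (T₁/T₂)⁴ = (1324/1455)⁴ = 0.686.

P₁/P₂ ≈ 0.686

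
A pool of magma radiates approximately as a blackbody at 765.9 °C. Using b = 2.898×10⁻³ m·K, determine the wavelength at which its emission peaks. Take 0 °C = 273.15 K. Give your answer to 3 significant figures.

T = 765.9 °C + 273.15 = 1039.05 K.
Wien's displacement law: λ_max = b/T = (2.898×10⁻³ m·K)/(1039.05 K) = 2.789×10⁻⁶ m.
That is 2.79 μm, in the infrared range.

λ_max ≈ 2.79 μm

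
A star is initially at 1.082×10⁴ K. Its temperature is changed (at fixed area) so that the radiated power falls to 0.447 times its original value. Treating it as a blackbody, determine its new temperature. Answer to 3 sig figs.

T₂ ≈ 8.85×10³ K

P ∝ T⁴, so T₂/T₁ = (P₂/P₁)^(1/4) = (0.447)^(1/4) = 0.817668.
T₂ = 1.082×10⁴ × 0.817668 = 8.85×10³ K.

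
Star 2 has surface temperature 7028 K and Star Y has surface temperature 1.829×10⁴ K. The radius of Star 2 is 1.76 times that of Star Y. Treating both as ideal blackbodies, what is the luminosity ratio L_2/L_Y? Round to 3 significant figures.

L_2/L_Y ≈ 0.0675

L ∝ R²T⁴, so L_2/L_Y = (R_2/R_Y)²(T_2/T_Y)⁴ = (1.76)² × (7028/1.829×10⁴)⁴ = 3.0976 × 0.0218008 = 0.0675.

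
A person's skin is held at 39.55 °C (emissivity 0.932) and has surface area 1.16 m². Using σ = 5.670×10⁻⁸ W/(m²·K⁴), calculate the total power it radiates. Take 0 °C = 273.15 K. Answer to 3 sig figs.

P ≈ 586 W

T = 39.55 °C + 273.15 = 312.70 K.
Area A = 1.16 m².
P = εσAT⁴ = 0.932 × 5.670×10⁻⁸ × 1.16 × (312.70)⁴ = 586 W.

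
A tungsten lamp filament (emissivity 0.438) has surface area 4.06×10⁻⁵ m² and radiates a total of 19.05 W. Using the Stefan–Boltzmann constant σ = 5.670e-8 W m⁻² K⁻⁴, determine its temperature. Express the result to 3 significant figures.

Area A = 4.06×10⁻⁵ m².
P = εσAT⁴ ⇒ T = (P/(εσA))^(1/4) = (19.05/(0.438×5.670×10⁻⁸×4.06×10⁻⁵))^(1/4) = 2.08×10³ K.

T ≈ 2.08×10³ K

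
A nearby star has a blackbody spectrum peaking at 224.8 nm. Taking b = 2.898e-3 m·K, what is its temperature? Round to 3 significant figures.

Wien's law gives T = b/λ_max = (2.898×10⁻³ m·K)/(2.248×10⁻⁷ m) = 1.29×10⁴ K.

T ≈ 1.29×10⁴ K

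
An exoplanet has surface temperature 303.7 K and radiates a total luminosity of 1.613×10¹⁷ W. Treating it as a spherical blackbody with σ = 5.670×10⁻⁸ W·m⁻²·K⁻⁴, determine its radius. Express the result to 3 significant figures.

R ≈ 5.16×10⁶ m

L = 4πR²σT⁴ ⇒ R = √(L/(4πσT⁴)).
σT⁴ = 482.350 W/m², so R = √(1.613×10¹⁷/(4π×482.350)) = 5.16×10⁶ m.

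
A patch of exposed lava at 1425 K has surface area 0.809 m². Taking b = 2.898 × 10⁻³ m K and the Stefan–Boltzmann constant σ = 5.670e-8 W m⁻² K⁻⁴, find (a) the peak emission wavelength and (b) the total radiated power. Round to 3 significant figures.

λ_max ≈ 2.03 μm; P ≈ 1.89×10⁵ W

(a) λ_max = b/T = 2.898×10⁻³/1425 = 2.034×10⁻⁶ m = 2.03 μm.
Area A = 0.809 m².
(b) P = σAT⁴ = 5.670×10⁻⁸×0.809×(1425)⁴ = 1.89×10⁵ W.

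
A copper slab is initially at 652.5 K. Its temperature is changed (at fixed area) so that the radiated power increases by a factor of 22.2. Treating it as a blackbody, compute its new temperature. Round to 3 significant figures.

P ∝ T⁴, so T₂/T₁ = (P₂/P₁)^(1/4) = (22.2)^(1/4) = 2.17064.
T₂ = 652.5 × 2.17064 = 1.42×10³ K.

T₂ ≈ 1.42×10³ K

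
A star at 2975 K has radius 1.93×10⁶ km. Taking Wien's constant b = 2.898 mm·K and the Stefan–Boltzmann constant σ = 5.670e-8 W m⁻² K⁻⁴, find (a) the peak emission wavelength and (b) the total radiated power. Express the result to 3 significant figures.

(a) λ_max = b/T = 2.898×10⁻³/2975 = 9.741×10⁻⁷ m = 974 nm.
Surface area A = 4πR² = 4π(1.93×10⁹ m)² = 4.68085×10¹⁹ m².
(b) P = σAT⁴ = 5.670×10⁻⁸×4.68085×10¹⁹×(2975)⁴ = 2.08×10²⁶ W.

λ_max ≈ 974 nm; P ≈ 2.08×10²⁶ W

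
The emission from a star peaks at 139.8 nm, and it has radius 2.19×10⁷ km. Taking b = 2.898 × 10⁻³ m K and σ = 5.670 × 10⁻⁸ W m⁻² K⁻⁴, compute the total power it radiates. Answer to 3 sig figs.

P ≈ 6.31×10³¹ W

Wien's law: T = b/λ_max = 2.898×10⁻³/1.398×10⁻⁷ = 20729.6 K.
Surface area A = 4πR² = 4π(2.19×10¹⁰ m)² = 6.02696×10²¹ m².
Then P = σAT⁴ = 5.670×10⁻⁸×6.02696×10²¹×(20729.6)⁴ = 6.31×10³¹ W.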